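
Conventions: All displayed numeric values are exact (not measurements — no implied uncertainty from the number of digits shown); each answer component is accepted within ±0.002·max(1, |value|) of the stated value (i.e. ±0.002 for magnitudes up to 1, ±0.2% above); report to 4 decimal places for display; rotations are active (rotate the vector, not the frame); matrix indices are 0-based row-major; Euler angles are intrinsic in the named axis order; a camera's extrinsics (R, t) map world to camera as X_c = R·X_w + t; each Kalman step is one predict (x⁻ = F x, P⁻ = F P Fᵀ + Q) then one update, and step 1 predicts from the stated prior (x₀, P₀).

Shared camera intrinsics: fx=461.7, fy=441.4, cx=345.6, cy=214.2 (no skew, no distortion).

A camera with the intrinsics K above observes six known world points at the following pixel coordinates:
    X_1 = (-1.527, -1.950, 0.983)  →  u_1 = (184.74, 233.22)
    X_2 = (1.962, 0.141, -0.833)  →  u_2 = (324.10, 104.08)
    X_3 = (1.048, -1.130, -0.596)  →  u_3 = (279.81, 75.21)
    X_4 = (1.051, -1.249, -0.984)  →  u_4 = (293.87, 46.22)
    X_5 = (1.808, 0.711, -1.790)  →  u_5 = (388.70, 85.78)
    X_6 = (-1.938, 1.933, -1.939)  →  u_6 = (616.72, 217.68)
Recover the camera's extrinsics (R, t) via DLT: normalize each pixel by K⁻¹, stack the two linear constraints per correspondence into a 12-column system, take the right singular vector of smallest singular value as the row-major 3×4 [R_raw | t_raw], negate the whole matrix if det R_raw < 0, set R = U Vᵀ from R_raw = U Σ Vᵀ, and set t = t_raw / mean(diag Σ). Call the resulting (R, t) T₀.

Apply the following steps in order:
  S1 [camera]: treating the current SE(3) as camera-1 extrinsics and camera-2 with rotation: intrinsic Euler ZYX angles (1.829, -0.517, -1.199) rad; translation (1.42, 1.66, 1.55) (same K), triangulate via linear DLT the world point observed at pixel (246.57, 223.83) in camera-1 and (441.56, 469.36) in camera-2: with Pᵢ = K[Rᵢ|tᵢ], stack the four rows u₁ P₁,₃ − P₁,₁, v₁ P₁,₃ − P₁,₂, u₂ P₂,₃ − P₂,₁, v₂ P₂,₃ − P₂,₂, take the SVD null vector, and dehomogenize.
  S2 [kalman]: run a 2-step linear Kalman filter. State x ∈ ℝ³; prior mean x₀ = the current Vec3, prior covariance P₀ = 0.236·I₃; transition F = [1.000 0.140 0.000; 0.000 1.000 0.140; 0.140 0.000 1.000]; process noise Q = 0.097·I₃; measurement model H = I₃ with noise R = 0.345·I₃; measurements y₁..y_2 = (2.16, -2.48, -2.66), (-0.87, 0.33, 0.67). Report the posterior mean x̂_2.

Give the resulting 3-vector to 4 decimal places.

result = (0.2176, -0.6988, -0.0119)

source (pnp_recover): camera pose = R=[-0.4546 0.5873 -0.6696; -0.4704 0.4801 0.7404; 0.7563 0.6516 0.0580], t=(-0.0900, -0.3603, 5.8100)
after S1 (triangulate): (0.4168, -0.3687, 1.1659)
after S2 (kf_track): (0.2176, -0.6988, -0.0119)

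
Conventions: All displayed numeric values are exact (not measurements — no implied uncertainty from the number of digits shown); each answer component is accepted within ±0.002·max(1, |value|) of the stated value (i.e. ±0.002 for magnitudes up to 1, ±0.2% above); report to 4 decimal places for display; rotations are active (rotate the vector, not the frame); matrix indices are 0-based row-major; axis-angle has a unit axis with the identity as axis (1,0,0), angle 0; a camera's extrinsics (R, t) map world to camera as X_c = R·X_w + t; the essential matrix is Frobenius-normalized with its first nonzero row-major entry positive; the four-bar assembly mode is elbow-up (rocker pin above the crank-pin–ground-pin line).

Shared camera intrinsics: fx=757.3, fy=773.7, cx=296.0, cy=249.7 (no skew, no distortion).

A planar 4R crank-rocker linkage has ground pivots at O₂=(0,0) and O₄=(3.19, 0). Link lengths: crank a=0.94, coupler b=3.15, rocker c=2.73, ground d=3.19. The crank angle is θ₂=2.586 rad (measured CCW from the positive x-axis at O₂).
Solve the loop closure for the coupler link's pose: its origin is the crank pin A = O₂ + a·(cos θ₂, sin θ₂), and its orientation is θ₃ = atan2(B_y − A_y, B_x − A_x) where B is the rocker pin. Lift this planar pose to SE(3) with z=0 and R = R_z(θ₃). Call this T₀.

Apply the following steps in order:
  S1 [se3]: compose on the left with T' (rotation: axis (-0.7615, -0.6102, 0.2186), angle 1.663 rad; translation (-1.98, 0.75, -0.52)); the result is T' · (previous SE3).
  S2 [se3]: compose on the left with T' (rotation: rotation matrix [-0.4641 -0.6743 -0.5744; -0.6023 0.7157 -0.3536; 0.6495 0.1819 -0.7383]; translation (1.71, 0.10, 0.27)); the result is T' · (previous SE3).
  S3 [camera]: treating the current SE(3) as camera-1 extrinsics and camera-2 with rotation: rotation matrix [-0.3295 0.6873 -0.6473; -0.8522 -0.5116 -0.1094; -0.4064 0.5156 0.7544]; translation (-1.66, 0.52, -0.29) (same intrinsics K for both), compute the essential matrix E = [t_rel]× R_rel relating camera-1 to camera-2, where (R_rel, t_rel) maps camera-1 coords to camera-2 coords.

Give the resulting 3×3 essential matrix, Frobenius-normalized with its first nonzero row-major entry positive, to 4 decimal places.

source (fourbar_fk): coupler pose = R=[0.8135 -0.5816 0.0000; 0.5816 0.8135 0.0000; 0.0000 0.0000 1.0000], t=(-0.7986, 0.4958, 0.0000)
after S1 (compose_se3): R=[0.6088 -0.0790 -0.7894; 0.7728 -0.1659 0.6126; -0.1793 -0.9830 -0.0399], t=(-2.2685, 0.3269, -1.3082)
after S2 (compose_se3): R=[-0.7006 0.7131 -0.0238; 0.2498 0.2764 0.9280; 0.6684 0.6442 -0.3718], t=(3.2938, 2.1628, -0.1781)
after S3 (essential): [0.1851 -0.1980 -0.5049; -0.1549 0.5866 -0.3539; -0.1575 0.2291 0.3177]

matrix = [0.1851 -0.1980 -0.5049; -0.1549 0.5866 -0.3539; -0.1575 0.2291 0.3177]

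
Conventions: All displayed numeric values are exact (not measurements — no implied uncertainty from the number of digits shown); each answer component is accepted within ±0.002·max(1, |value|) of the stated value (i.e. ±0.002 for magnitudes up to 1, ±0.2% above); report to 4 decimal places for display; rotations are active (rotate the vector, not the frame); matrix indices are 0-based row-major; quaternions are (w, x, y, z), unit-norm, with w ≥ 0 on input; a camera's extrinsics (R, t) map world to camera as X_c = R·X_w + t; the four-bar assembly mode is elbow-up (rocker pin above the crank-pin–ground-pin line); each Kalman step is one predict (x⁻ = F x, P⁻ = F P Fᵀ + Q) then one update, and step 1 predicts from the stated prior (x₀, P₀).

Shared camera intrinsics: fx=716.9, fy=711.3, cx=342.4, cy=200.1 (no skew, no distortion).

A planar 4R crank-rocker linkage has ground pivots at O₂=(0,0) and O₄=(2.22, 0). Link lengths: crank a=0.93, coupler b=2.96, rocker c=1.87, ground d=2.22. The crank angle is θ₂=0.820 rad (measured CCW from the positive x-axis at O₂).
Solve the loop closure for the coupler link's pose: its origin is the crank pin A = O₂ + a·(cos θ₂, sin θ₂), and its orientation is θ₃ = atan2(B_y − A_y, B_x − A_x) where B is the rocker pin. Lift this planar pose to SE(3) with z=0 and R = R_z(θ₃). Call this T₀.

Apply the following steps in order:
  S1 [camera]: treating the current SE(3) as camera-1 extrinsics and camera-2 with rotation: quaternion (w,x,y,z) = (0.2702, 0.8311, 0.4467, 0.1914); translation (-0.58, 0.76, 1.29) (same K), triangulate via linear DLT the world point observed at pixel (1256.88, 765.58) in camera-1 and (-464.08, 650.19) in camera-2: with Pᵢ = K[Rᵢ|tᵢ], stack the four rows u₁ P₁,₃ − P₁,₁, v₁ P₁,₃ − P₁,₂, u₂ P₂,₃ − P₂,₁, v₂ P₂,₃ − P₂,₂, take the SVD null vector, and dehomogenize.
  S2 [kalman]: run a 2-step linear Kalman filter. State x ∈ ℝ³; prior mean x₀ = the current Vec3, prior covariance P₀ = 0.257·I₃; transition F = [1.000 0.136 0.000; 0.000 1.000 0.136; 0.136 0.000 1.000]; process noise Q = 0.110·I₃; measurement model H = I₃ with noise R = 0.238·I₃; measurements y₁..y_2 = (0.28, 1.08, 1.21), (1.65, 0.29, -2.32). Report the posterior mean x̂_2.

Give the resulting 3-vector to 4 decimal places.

source (fourbar_fk): coupler pose = R=[0.9744 -0.2248 0.0000; 0.2248 0.9744 0.0000; 0.0000 0.0000 1.0000], t=(0.6345, 0.6800, 0.0000)
after S1 (triangulate): (-0.4208, -0.3997, 0.2464)
after S2 (kf_track): (0.8248, 0.4326, -0.7604)

result = (0.8248, 0.4326, -0.7604)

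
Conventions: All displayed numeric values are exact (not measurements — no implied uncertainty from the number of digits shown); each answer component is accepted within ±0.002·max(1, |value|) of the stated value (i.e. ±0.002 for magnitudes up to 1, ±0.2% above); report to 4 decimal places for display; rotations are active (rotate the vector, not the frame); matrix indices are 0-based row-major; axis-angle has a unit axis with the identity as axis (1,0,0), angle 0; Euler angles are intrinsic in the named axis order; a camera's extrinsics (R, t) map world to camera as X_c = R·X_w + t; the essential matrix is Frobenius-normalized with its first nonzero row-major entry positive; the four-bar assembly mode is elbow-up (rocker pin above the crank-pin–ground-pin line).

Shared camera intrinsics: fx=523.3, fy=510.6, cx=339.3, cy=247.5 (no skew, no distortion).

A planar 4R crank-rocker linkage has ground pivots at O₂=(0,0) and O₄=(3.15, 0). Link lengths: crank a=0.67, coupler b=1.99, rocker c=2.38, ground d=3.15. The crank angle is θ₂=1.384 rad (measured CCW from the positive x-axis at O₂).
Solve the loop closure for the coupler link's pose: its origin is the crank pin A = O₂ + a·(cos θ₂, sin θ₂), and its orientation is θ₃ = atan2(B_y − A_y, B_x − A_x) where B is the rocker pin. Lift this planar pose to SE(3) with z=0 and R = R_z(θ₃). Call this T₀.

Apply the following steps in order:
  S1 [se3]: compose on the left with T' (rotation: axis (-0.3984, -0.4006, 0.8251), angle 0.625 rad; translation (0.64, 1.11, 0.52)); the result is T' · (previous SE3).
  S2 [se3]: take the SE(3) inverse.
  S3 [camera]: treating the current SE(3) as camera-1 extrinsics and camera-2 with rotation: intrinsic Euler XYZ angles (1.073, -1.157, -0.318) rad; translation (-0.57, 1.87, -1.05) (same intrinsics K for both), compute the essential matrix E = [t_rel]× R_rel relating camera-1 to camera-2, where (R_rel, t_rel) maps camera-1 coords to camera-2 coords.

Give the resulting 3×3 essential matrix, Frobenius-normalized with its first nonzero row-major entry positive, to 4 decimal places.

source (fourbar_fk): coupler pose = R=[0.7885 -0.6151 0.0000; 0.6151 0.7885 0.0000; 0.0000 0.0000 1.0000], t=(0.1244, 0.6583, 0.0000)
after S1 (compose_se3): R=[0.3847 -0.8741 -0.2965; 0.9219 0.3479 0.1706; -0.0460 -0.3390 0.9397], t=(0.4467, 1.7277, 0.3468)
after S2 (invert_se3): R=[0.3847 0.9219 -0.0460; -0.8741 0.3479 -0.3390; -0.2965 0.1706 0.9397], t=(-1.7486, -0.0930, -0.4882)
after S3 (essential): [0.6275 -0.1828 0.1971; 0.2586 0.0333 -0.2099; -0.1625 -0.1949 0.5980]

matrix = [0.6275 -0.1828 0.1971; 0.2586 0.0333 -0.2099; -0.1625 -0.1949 0.5980]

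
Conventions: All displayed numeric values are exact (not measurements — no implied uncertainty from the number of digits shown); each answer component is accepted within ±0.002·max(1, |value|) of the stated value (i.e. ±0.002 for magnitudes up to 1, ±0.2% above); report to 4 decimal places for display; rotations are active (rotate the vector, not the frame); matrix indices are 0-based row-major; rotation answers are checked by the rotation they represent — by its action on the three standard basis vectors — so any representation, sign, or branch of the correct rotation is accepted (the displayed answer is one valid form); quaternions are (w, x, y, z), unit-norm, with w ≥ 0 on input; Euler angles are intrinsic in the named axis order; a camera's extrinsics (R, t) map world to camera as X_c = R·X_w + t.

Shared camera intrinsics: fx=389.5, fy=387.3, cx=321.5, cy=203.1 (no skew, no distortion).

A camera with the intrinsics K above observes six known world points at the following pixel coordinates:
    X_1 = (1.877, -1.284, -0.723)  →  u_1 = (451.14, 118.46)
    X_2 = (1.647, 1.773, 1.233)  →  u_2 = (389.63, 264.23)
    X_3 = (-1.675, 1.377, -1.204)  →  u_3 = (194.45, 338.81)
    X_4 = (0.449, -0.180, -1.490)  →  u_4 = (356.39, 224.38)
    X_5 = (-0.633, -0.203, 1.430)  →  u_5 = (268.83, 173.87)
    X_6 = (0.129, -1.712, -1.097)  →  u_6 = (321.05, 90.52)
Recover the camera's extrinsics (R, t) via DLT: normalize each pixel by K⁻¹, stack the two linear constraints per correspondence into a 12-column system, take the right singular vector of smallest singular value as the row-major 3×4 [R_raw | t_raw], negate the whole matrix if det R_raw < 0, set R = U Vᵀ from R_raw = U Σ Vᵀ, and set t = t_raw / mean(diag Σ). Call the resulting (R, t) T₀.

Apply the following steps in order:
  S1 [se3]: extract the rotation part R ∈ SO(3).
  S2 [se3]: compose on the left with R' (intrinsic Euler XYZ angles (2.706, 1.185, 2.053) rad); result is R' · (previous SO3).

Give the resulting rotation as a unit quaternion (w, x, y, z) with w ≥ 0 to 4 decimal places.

rotation (quat) = (0.4675, -0.4991, 0.5247, -0.5071)

source (pnp_recover): camera pose = R=[0.9934 0.0365 -0.1086; -0.0670 0.9543 -0.2914; 0.0930 0.2967 0.9504], t=(-0.1901, 0.0200, 6.0201)
after S1 (rot_of_se3): [0.9934 0.0365 -0.1086; -0.0670 0.9543 -0.2914; 0.0930 0.2967 0.9504]
after S2 (compose_so3): [-0.0648 -0.0496 0.9967; -0.9978 -0.0124 -0.0655; 0.0156 -0.9987 -0.0487]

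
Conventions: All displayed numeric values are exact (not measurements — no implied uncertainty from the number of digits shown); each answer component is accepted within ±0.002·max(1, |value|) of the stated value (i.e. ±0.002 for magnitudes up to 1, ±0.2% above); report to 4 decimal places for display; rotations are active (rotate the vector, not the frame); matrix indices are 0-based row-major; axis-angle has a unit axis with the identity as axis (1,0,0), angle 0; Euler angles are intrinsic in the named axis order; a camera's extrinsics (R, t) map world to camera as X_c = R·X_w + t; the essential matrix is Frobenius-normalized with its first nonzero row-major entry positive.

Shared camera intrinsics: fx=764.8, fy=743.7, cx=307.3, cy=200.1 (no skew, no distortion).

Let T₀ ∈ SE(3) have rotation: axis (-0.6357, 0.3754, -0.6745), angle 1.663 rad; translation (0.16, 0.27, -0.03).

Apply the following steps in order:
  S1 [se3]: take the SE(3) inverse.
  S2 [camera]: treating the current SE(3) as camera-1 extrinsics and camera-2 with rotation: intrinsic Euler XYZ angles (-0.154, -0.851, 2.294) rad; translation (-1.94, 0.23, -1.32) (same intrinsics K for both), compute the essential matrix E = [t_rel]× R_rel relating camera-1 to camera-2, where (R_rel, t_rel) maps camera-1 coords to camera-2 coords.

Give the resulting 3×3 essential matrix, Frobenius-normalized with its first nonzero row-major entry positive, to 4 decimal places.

matrix = [0.3997 0.0255 0.1261; 0.0567 -0.6933 0.1217; -0.5387 -0.0940 -0.1611]

after S1 (invert_se3): R=[0.3493 -0.9323 0.0945; 0.4110 0.0618 -0.9095; 0.8421 0.3565 0.4048], t=(0.1987, -0.1097, -0.2188)
after S2 (essential): [0.3997 0.0255 0.1261; 0.0567 -0.6933 0.1217; -0.5387 -0.0940 -0.1611]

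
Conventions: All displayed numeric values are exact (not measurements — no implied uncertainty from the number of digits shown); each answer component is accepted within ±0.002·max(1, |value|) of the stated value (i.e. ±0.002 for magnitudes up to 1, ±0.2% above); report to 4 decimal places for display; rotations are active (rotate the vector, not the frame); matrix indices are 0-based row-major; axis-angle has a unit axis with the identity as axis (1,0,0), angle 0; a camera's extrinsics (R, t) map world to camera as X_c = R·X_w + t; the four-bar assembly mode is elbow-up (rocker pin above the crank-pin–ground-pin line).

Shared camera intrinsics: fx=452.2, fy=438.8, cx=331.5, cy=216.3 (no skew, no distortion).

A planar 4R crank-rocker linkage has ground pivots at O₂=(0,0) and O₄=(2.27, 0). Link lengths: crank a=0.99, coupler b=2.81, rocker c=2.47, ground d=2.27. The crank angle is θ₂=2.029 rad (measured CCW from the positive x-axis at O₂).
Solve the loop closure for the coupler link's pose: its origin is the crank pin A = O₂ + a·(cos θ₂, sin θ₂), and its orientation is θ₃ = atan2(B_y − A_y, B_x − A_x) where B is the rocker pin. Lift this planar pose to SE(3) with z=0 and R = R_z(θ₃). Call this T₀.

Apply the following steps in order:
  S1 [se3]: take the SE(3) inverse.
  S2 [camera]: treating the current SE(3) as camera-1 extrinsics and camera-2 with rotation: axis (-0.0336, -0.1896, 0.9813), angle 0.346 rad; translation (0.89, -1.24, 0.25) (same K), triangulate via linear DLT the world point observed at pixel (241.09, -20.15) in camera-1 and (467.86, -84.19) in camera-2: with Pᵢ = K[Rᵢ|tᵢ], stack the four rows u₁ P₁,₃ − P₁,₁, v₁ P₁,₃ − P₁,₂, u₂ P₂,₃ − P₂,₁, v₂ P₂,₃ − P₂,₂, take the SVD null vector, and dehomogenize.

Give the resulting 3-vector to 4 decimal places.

source (fourbar_fk): coupler pose = R=[0.8330 -0.5533 0.0000; 0.5533 0.8330 0.0000; 0.0000 0.0000 1.0000], t=(-0.4379, 0.8879, 0.0000)
after S1 (invert_se3): R=[0.8330 0.5533 0.0000; -0.5533 0.8330 0.0000; 0.0000 0.0000 1.0000], t=(-0.1264, -0.9819, 0.0000)
after S2 (triangulate): (-0.1861, -0.1827, 1.9136)

result = (-0.1861, -0.1827, 1.9136)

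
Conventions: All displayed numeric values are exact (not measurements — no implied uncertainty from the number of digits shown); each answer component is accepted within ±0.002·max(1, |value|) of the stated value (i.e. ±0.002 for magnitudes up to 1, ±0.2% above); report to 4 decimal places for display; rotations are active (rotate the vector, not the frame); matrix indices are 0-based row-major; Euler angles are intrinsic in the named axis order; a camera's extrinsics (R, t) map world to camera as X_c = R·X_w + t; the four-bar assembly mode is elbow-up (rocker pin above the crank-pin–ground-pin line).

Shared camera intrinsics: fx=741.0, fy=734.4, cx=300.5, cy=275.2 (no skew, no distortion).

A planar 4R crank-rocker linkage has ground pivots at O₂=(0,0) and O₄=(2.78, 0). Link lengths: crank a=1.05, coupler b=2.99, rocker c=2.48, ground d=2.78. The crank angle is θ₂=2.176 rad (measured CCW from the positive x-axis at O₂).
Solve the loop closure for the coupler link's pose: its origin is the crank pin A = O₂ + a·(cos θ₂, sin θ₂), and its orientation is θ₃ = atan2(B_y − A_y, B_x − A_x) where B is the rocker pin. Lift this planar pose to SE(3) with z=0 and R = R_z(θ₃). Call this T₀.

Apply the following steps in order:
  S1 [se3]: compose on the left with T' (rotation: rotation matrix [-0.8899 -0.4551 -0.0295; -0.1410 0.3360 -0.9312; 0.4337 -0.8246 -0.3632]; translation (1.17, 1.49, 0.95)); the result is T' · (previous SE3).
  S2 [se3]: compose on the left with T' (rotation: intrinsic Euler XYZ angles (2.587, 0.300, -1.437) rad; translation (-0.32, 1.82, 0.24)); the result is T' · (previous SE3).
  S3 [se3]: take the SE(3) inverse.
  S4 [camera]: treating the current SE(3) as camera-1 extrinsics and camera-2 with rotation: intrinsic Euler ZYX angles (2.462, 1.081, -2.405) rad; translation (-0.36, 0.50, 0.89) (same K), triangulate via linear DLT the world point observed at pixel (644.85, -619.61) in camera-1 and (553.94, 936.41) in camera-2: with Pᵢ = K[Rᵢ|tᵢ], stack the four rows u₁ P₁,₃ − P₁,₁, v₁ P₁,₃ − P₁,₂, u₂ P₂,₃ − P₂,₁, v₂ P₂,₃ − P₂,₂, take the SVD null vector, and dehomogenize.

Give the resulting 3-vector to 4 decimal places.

source (fourbar_fk): coupler pose = R=[0.8672 -0.4980 0.0000; 0.4980 0.8672 0.0000; 0.0000 0.0000 1.0000], t=(-0.5974, 0.8635, 0.0000)
after S1 (compose_se3): R=[-0.9984 0.0486 -0.0295; 0.0451 0.3616 -0.9312; -0.0346 -0.9311 -0.3632], t=(1.3086, 1.8644, -0.0211)
after S2 (compose_se3): R=[-0.0948 0.0734 -0.9928; -0.8426 0.5251 0.1193; 0.5301 0.8479 0.0121], t=(1.6057, 3.0365, 0.2132)
after S3 (invert_se3): R=[-0.0948 -0.8426 0.5301; 0.0734 0.5251 0.8479; -0.9928 0.1193 0.0121], t=(2.5978, -1.8931, 1.2294)
after S4 (triangulate): (-1.0368, 0.8964, -1.6043)

result = (-1.0368, 0.8964, -1.6043)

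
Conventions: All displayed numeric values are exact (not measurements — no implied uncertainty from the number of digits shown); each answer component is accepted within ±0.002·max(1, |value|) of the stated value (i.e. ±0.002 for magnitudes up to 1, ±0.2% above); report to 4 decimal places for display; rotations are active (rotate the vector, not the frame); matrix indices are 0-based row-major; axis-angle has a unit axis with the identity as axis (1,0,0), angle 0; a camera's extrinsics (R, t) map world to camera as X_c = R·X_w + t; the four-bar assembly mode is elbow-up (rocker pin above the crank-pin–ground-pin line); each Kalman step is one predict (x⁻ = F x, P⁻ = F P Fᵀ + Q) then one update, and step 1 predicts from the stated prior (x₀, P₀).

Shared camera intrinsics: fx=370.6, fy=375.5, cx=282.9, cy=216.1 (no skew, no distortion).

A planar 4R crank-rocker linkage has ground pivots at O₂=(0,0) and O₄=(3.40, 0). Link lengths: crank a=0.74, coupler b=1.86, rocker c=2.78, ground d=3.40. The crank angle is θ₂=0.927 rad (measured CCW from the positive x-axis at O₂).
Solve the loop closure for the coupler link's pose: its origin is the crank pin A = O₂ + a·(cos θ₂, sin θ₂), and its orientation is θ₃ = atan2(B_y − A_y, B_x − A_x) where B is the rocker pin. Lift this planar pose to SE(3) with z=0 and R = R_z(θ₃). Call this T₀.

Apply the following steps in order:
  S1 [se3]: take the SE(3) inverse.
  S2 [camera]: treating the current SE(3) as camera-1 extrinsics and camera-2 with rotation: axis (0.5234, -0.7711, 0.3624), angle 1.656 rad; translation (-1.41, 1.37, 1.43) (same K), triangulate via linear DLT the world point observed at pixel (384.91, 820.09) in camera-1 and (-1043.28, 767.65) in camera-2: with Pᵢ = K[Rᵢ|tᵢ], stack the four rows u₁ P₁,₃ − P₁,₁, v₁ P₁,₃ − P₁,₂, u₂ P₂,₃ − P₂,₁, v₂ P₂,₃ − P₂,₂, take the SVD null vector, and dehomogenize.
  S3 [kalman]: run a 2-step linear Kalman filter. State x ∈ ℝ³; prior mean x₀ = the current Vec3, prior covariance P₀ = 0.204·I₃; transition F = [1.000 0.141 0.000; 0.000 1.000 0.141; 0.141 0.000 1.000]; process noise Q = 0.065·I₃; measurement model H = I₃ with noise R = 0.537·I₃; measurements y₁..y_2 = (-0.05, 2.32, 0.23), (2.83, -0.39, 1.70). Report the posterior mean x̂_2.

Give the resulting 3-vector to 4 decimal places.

source (fourbar_fk): coupler pose = R=[0.5986 -0.8010 0.0000; 0.8010 0.5986 0.0000; 0.0000 0.0000 1.0000], t=(0.4442, 0.5919, 0.0000)
after S1 (invert_se3): R=[0.5986 0.8010 0.0000; -0.8010 0.5986 -0.0000; 0.0000 0.0000 1.0000], t=(-0.7400, 0.0015, 0.0000)
after S2 (triangulate): (-0.8792, 1.9855, 1.1777)
after S3 (kf_track): (0.7566, 1.5866, 1.0470)

result = (0.7566, 1.5866, 1.0470)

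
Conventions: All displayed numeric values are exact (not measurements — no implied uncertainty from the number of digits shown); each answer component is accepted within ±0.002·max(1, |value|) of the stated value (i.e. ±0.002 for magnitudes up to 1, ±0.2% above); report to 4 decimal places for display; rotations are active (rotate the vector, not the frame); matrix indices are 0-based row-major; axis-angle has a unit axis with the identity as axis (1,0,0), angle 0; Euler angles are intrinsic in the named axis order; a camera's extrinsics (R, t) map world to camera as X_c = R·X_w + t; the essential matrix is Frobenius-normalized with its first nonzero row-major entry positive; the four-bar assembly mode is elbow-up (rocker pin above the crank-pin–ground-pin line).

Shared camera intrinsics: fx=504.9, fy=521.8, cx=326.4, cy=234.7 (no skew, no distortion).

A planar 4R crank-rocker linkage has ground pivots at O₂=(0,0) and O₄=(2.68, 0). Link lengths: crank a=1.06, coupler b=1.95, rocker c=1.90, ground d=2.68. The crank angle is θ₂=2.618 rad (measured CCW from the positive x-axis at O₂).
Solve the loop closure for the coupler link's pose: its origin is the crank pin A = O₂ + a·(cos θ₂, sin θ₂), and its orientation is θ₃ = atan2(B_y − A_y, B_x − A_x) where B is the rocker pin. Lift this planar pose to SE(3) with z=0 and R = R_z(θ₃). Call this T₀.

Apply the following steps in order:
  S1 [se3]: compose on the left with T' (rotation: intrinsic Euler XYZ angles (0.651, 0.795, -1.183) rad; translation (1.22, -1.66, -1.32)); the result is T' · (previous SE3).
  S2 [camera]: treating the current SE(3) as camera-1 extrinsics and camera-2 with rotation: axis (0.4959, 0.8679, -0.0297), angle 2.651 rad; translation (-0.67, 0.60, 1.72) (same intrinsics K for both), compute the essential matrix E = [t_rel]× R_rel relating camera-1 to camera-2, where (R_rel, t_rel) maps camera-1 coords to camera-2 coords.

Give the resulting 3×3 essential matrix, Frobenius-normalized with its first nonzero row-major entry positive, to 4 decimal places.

source (fourbar_fk): coupler pose = R=[0.9832 -0.1826 0.0000; 0.1826 0.9832 0.0000; 0.0000 0.0000 1.0000], t=(-0.9180, 0.5300, 0.0000)
after S1 (compose_se3): R=[0.3787 0.5890 0.7139; -0.4352 0.7941 -0.4244; -0.8168 -0.1499 0.5571], t=(1.3205, -0.7625, -0.7651)
after S2 (essential): [0.2112 0.2122 -0.6254; -0.3151 -0.5609 -0.2730; -0.0066 -0.0449 -0.1693]

matrix = [0.2112 0.2122 -0.6254; -0.3151 -0.5609 -0.2730; -0.0066 -0.0449 -0.1693]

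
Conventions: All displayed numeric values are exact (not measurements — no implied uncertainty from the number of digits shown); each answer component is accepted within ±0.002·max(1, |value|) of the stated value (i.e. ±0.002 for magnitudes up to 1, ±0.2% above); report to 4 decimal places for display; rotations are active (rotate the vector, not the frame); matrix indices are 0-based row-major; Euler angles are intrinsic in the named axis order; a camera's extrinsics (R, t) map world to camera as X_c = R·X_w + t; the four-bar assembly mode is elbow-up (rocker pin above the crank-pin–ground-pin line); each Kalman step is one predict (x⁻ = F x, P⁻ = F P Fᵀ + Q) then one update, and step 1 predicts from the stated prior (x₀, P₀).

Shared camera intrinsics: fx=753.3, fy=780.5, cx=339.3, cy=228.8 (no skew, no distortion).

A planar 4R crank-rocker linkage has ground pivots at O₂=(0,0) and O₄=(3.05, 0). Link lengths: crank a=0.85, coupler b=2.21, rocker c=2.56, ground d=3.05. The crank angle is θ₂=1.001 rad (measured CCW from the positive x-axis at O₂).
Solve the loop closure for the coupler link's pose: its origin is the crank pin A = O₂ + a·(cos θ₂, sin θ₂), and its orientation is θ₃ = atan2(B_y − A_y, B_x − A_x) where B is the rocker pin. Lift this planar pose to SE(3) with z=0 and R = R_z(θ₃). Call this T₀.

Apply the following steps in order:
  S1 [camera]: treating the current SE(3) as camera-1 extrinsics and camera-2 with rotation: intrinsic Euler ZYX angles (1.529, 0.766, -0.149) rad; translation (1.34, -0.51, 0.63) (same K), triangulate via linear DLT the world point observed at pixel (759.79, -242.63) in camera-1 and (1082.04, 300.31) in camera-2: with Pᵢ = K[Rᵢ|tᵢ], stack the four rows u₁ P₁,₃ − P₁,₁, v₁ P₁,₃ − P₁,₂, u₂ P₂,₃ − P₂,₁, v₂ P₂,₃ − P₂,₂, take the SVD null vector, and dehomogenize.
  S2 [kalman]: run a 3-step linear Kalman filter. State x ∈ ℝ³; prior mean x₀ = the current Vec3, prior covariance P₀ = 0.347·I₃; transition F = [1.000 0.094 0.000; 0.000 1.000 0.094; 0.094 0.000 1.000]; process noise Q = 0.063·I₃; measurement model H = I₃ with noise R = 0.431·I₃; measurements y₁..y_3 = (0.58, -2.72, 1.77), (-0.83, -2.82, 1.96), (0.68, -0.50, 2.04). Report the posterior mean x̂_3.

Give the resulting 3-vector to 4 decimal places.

source (fourbar_fk): coupler pose = R=[0.6862 -0.7274 0.0000; 0.7274 0.6862 0.0000; 0.0000 0.0000 1.0000], t=(0.4585, 0.7157, 0.0000)
after S1 (triangulate): (-0.9449, -1.7536, 1.9452)
after S2 (kf_track): (-0.2759, -1.4989, 1.9444)

result = (-0.2759, -1.4989, 1.9444)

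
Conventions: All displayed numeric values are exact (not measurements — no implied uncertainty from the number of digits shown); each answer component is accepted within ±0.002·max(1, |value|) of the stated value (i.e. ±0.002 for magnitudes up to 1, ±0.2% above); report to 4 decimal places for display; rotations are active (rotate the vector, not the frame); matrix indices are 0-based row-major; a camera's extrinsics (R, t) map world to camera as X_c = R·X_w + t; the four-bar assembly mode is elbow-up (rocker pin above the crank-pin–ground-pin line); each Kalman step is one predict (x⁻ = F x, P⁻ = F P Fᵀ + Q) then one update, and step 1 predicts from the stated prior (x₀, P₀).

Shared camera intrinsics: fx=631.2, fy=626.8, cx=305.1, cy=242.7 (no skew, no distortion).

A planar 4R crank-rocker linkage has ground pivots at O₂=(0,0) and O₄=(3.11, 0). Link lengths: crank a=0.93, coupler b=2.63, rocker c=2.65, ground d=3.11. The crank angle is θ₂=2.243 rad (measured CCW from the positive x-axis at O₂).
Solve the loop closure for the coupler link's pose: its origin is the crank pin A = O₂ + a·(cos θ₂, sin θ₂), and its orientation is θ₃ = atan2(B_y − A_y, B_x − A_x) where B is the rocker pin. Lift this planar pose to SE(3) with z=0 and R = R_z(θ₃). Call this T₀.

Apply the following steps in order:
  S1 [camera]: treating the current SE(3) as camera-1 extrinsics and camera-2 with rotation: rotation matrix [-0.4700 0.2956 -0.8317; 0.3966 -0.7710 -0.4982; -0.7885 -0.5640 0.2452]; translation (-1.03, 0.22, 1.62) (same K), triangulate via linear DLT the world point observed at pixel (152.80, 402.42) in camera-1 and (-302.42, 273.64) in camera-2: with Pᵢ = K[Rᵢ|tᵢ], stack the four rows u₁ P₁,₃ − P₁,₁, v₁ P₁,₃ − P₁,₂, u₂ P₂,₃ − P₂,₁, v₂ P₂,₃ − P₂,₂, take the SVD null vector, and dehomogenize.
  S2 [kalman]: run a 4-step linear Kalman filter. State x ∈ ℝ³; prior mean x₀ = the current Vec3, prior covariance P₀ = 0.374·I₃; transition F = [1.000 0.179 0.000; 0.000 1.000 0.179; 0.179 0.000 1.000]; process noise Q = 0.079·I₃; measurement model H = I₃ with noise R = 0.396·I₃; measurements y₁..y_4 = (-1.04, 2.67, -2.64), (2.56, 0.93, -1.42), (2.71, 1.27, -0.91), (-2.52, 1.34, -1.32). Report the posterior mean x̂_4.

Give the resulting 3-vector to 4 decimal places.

source (fourbar_fk): coupler pose = R=[0.8325 -0.5540 0.0000; 0.5540 0.8325 0.0000; 0.0000 0.0000 1.0000], t=(-0.5791, 0.7277, 0.0000)
after S1 (triangulate): (0.0140, -0.5504, 1.0880)
after S2 (kf_track): (0.2170, 0.8670, -0.9817)

result = (0.2170, 0.8670, -0.9817)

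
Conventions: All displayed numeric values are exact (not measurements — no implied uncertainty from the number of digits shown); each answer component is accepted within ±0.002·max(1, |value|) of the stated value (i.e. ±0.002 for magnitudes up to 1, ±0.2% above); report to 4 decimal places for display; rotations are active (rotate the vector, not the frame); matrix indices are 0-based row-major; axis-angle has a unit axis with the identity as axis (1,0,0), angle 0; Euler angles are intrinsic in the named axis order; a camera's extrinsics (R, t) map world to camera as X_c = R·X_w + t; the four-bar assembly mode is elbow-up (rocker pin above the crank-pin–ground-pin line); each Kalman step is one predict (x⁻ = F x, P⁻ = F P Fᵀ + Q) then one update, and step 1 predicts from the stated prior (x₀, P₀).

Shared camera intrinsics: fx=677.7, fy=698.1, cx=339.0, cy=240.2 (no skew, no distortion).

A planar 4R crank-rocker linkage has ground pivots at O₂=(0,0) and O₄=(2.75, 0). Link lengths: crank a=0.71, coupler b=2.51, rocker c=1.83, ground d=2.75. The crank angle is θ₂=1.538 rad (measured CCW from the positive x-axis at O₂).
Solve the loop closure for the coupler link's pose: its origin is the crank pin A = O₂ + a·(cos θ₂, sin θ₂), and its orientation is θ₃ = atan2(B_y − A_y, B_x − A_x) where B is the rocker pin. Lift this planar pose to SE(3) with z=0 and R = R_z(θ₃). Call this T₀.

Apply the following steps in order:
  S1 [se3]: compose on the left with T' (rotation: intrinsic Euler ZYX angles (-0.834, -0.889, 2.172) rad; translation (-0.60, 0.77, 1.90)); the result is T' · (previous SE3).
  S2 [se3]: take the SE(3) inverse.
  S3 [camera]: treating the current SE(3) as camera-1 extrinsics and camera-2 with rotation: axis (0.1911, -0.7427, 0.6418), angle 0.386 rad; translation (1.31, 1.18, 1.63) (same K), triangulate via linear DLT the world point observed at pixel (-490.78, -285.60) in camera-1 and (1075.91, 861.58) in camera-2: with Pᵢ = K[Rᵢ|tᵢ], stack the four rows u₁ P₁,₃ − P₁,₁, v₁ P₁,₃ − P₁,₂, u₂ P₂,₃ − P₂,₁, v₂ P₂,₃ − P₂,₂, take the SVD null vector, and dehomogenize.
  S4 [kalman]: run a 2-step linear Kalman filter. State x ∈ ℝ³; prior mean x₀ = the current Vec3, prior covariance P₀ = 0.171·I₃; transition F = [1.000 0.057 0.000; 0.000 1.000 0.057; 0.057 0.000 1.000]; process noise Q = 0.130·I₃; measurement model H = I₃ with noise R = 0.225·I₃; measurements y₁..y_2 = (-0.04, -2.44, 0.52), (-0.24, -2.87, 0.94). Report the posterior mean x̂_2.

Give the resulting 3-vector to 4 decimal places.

result = (-0.2967, -2.2314, 0.5040)

source (fourbar_fk): coupler pose = R=[0.9058 -0.4237 0.0000; 0.4237 0.9058 0.0000; 0.0000 0.0000 1.0000], t=(0.0233, 0.7096, 0.0000)
after S1 (compose_se3): R=[0.0238 -0.9486 -0.3157; -0.3829 0.2830 -0.8794; 0.9235 0.1418 -0.3565], t=(-1.1927, 0.8260, 2.2869)
after S2 (invert_se3): R=[0.0238 -0.3829 0.9235; -0.9486 0.2830 0.1418; -0.3157 -0.8794 -0.3565], t=(-1.7673, -1.6894, 1.1650)
after S3 (triangulate): (-0.5367, -0.2810, -0.5420)
after S4 (kf_track): (-0.2967, -2.2314, 0.5040)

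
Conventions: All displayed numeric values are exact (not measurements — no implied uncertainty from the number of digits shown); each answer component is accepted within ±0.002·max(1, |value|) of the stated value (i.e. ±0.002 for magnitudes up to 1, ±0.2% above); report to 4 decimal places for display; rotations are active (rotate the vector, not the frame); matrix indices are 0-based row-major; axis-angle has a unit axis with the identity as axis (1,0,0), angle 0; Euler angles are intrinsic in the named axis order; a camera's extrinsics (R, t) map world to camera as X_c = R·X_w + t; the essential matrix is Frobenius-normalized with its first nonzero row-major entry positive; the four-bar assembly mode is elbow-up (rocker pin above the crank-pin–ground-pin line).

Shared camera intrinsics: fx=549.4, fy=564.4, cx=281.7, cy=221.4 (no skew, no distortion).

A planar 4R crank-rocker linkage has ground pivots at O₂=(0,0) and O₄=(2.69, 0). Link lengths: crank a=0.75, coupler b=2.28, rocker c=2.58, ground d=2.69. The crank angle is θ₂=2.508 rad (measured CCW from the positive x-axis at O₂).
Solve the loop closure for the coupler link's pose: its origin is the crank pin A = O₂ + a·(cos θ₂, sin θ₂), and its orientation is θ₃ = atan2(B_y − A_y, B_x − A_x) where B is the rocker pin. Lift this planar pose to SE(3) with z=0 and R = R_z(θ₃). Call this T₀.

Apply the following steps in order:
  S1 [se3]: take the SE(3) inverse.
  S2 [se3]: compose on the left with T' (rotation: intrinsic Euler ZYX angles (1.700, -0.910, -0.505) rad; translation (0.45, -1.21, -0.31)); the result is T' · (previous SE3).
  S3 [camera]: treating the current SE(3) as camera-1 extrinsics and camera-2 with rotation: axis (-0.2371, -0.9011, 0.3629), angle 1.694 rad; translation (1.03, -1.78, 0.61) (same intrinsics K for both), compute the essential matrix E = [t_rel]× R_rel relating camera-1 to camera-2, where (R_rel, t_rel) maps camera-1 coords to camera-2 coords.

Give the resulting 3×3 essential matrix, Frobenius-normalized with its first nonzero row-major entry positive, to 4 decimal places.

matrix = [0.2784 -0.2391 -0.0538; 0.6447 0.0640 0.1043; -0.0085 -0.6157 -0.2293]

source (fourbar_fk): coupler pose = R=[0.7306 -0.6828 0.0000; 0.6828 0.7306 0.0000; 0.0000 0.0000 1.0000], t=(-0.6044, 0.4440, 0.0000)
after S1 (invert_se3): R=[0.7306 0.6828 0.0000; -0.6828 0.7306 0.0000; 0.0000 0.0000 1.0000], t=(0.1384, -0.7371, 0.0000)
after S2 (compose_se3): R=[0.5685 -0.7240 -0.3907; 0.2630 0.6099 -0.7475; 0.7795 0.3222 0.5371], t=(1.1151, -1.3219, 0.0181)
after S3 (essential): [0.2784 -0.2391 -0.0538; 0.6447 0.0640 0.1043; -0.0085 -0.6157 -0.2293]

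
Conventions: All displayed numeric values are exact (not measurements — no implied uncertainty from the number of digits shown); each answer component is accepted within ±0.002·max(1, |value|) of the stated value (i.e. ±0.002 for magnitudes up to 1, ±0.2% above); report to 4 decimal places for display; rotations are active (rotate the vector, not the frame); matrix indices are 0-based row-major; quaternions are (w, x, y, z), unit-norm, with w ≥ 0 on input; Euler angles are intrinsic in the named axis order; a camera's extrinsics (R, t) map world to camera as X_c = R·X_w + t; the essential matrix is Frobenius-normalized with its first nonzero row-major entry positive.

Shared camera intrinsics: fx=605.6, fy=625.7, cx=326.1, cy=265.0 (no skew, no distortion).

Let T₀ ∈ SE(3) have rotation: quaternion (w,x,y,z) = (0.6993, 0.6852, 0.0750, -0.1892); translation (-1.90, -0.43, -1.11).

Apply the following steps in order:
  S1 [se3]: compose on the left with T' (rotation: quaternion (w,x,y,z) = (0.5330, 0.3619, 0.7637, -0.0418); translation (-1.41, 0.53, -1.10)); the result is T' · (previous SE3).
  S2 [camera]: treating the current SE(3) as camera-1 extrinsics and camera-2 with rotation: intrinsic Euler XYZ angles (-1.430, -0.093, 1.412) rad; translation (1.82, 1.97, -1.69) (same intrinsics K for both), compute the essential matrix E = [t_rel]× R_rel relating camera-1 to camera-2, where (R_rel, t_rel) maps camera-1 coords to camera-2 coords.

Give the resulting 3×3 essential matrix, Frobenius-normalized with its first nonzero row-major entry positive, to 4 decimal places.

matrix = [0.3536 0.6107 0.0044; -0.4730 0.2878 0.3770; -0.1840 0.0569 0.1276]

after S1 (compose_se3): R=[-0.5380 0.6602 -0.5242; 0.5109 -0.2392 -0.8257; -0.6705 -0.7120 -0.2086], t=(-2.2140, -0.2523, 0.8413)
after S2 (essential): [0.3536 0.6107 0.0044; -0.4730 0.2878 0.3770; -0.1840 0.0569 0.1276]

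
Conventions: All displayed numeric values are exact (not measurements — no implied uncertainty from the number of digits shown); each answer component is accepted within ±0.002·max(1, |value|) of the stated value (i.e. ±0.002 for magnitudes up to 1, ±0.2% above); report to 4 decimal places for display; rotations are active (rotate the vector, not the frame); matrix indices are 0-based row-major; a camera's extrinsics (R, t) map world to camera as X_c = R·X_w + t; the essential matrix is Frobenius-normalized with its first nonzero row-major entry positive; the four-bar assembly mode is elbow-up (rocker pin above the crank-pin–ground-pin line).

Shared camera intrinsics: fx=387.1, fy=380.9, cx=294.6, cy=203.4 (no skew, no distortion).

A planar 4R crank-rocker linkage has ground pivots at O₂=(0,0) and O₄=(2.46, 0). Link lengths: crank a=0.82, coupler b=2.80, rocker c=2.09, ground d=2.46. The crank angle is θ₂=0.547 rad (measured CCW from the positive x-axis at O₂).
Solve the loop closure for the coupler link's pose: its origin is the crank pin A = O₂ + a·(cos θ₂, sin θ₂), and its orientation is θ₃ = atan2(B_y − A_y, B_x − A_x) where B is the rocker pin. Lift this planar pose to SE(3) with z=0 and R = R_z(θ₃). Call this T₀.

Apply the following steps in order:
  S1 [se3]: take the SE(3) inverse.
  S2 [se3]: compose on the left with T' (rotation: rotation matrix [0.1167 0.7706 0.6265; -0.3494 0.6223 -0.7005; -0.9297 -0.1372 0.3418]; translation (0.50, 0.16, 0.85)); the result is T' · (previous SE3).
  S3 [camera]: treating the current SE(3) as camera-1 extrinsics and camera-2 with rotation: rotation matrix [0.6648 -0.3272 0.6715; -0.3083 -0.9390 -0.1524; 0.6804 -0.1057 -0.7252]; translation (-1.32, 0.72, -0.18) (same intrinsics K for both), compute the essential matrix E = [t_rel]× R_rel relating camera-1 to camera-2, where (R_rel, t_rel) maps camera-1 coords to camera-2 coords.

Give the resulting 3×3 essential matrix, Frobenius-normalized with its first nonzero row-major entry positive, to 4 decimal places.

source (fourbar_fk): coupler pose = R=[0.8228 -0.5684 0.0000; 0.5684 0.8228 0.0000; 0.0000 0.0000 1.0000], t=(0.7004, 0.4265, 0.0000)
after S1 (invert_se3): R=[0.8228 0.5684 0.0000; -0.5684 0.8228 0.0000; 0.0000 0.0000 1.0000], t=(-0.8186, 0.0471, 0.0000)
after S2 (compose_se3): R=[-0.3420 0.7004 0.6265; -0.6412 0.3135 -0.7005; -0.6870 -0.6413 0.3418], t=(0.4408, 0.4753, 1.6046)
after S3 (essential): [0.4568 -0.0100 -0.3694; -0.3201 -0.5618 -0.2647; 0.2509 -0.1127 -0.3016]

matrix = [0.4568 -0.0100 -0.3694; -0.3201 -0.5618 -0.2647; 0.2509 -0.1127 -0.3016]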